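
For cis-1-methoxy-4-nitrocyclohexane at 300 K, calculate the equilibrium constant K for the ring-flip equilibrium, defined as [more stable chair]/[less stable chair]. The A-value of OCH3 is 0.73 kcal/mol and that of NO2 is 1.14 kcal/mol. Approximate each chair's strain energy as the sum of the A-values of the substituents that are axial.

C1 and C4 have opposite parity, so for the cis isomer the two substituents are one axial and one equatorial in each chair.
Chair I (methoxy axial, nitro equatorial): E = 0.73 kcal/mol; chair II (methoxy equatorial, nitro axial): E = 1.14 kcal/mol.
ΔG = 0.41 kcal/mol between the two chairs.
K = exp(ΔG/RT) with R = 1.987×10⁻³ kcal mol⁻¹ K⁻¹ and T = 300 K gives K ≈ 1.99.

K ≈ 1.99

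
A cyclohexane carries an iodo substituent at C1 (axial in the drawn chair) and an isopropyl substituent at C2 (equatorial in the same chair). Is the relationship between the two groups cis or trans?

cis

C1 and C2 have opposite parity, so their axial bonds point in opposite directions.
With opposite-parity carbons, two substituents on the same face are one axial and one equatorial; opposite faces give both axial or both equatorial.
Here the groups are axial/equatorial → same face → cis.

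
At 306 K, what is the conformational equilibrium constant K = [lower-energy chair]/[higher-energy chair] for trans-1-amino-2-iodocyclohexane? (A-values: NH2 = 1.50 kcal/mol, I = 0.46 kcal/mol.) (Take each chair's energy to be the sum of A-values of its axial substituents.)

K ≈ 25.1

C1 and C2 have opposite parity, so for the trans isomer the two substituents are e,e in one chair and a,a in the other.
Chair I (amino axial, iodo axial): E = 1.96 kcal/mol; chair II (amino equatorial, iodo equatorial): E = 0.00 kcal/mol.
ΔG = 1.96 kcal/mol between the two chairs.
K = exp(ΔG/RT) with R = 1.987×10⁻³ kcal mol⁻¹ K⁻¹ and T = 306 K gives K ≈ 25.1.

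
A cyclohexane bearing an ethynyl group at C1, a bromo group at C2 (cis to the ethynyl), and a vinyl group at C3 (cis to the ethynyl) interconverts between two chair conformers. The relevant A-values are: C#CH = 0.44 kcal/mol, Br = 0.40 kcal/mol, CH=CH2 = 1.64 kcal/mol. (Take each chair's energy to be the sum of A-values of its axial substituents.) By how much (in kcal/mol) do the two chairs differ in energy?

1.68 kcal/mol

Chair I (ethynyl axial, bromo equatorial, vinyl axial): E = 2.08 kcal/mol.
Chair II (ethynyl equatorial, bromo axial, vinyl equatorial): E = 0.40 kcal/mol.
ΔE = 2.08 − 0.40 = 1.68 kcal/mol; chair II is more stable.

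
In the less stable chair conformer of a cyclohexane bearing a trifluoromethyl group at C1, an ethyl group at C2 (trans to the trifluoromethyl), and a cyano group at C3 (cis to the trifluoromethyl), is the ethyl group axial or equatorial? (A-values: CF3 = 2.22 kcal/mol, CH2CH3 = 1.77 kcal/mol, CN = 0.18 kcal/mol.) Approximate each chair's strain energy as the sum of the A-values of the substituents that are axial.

axial

Chair I (trifluoromethyl axial, ethyl axial, cyano axial): E = 4.17 kcal/mol.
Chair II (trifluoromethyl equatorial, ethyl equatorial, cyano equatorial): E = 0.00 kcal/mol.
Chair I is the less stable (higher-energy) conformer, and in that chair the ethyl group is axial.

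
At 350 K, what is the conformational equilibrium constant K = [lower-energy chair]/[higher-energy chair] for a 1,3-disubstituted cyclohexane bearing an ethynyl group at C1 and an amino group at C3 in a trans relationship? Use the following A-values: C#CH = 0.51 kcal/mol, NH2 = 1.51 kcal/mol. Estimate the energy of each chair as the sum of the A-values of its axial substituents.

C1 and C3 have the same parity, so for the trans isomer the two substituents are one axial and one equatorial in each chair.
Chair I (ethynyl axial, amino equatorial): E = 0.51 kcal/mol; chair II (ethynyl equatorial, amino axial): E = 1.51 kcal/mol.
ΔG = 1.00 kcal/mol between the two chairs.
K = exp(ΔG/RT) with R = 1.987×10⁻³ kcal mol⁻¹ K⁻¹ and T = 350 K gives K ≈ 4.21.

K ≈ 4.21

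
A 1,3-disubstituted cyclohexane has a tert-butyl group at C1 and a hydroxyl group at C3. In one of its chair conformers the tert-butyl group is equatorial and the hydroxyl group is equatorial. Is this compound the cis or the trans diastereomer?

cis

C1 and C3 have the same parity, so their axial bonds point in the same direction.
With same-parity carbons, two substituents on the same face are both axial or both equatorial; opposite faces give one of each.
Here the groups are equatorial/equatorial → same face → cis.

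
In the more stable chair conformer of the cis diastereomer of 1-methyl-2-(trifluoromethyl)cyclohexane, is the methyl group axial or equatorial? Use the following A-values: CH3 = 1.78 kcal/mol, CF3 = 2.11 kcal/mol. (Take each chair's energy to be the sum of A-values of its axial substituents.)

axial

C1 and C2 have opposite parity, so for the cis isomer the two substituents are one axial and one equatorial in each chair.
Chair I (methyl axial, trifluoromethyl equatorial): E = 1.78 kcal/mol.
Chair II (methyl equatorial, trifluoromethyl axial): E = 2.11 kcal/mol.
Chair I is the more stable (lower-energy) conformer, and in that chair the methyl group is axial.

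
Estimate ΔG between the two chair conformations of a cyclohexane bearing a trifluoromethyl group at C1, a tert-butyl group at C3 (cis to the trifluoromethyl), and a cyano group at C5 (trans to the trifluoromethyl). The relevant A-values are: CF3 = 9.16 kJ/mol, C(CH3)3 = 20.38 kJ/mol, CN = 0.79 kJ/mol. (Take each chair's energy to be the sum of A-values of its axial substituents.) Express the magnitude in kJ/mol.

Chair I (trifluoromethyl axial, tert-butyl axial, cyano equatorial): E = 29.54 kJ/mol.
Chair II (trifluoromethyl equatorial, tert-butyl equatorial, cyano axial): E = 0.79 kJ/mol.
ΔE = 29.54 − 0.79 = 28.75 kJ/mol; chair II is more stable.

28.75 kJ/mol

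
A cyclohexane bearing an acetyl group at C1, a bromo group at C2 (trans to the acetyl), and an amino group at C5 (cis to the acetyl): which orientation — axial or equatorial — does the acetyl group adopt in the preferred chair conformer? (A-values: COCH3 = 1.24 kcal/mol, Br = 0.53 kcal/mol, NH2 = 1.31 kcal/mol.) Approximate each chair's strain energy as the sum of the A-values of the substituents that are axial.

Chair I (acetyl axial, bromo axial, amino axial): E = 3.08 kcal/mol.
Chair II (acetyl equatorial, bromo equatorial, amino equatorial): E = 0.00 kcal/mol.
Chair II is the more stable (lower-energy) conformer, and in that chair the acetyl group is equatorial.

equatorial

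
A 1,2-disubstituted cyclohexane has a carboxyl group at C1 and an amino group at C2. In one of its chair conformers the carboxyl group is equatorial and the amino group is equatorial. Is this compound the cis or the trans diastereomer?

C1 and C2 have opposite parity, so their axial bonds point in opposite directions.
With opposite-parity carbons, two substituents on the same face are one axial and one equatorial; opposite faces give both axial or both equatorial.
Here the groups are equatorial/equatorial → opposite face → trans.

trans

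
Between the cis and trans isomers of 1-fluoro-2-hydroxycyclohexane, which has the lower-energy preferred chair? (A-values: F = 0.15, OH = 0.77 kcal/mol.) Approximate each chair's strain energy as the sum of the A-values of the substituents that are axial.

trans

At 1,2 positions (parity opposite): cis → (a,e or e,a); trans → (e,e or a,a).
Best chair for cis: E = 0.15 kcal/mol; best chair for trans: E = 0.00 kcal/mol.
The trans isomer is lower by 0.15 kcal/mol.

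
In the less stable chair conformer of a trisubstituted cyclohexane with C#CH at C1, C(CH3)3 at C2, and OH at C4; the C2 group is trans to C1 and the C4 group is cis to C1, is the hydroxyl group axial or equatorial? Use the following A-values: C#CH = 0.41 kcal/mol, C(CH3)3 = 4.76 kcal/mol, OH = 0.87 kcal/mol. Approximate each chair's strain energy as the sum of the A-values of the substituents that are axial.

Chair I (ethynyl axial, tert-butyl axial, hydroxyl equatorial): E = 5.17 kcal/mol.
Chair II (ethynyl equatorial, tert-butyl equatorial, hydroxyl axial): E = 0.87 kcal/mol.
Chair I is the less stable (higher-energy) conformer, and in that chair the hydroxyl group is equatorial.

equatorial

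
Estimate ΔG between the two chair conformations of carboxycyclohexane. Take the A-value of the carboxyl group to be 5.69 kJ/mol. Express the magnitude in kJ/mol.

5.69 kJ/mol

A monosubstituted cyclohexane has one chair with the carboxyl group axial (E = A = 5.69 kJ/mol) and one with it equatorial (E = 0).
ΔE = 5.69 − 0 = 5.69 kJ/mol.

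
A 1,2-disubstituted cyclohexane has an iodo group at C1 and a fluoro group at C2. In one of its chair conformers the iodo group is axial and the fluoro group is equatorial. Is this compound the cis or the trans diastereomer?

cis

C1 and C2 have opposite parity, so their axial bonds point in opposite directions.
With opposite-parity carbons, two substituents on the same face are one axial and one equatorial; opposite faces give both axial or both equatorial.
Here the groups are axial/equatorial → same face → cis.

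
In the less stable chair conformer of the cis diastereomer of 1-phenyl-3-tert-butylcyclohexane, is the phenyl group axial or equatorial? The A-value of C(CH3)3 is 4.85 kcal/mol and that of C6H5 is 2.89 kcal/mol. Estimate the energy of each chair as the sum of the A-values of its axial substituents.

axial

C1 and C3 have the same parity, so for the cis isomer the two substituents are e,e in one chair and a,a in the other.
Chair I (tert-butyl axial, phenyl axial): E = 7.74 kcal/mol.
Chair II (tert-butyl equatorial, phenyl equatorial): E = 0.00 kcal/mol.
Chair I is the less stable (higher-energy) conformer, and in that chair the phenyl group is axial.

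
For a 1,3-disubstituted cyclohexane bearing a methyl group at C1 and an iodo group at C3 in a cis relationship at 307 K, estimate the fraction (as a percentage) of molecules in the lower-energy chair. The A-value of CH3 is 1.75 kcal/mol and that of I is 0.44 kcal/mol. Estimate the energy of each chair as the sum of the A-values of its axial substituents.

97.3%

C1 and C3 have the same parity, so for the cis isomer the two substituents are e,e in one chair and a,a in the other.
Chair I (methyl axial, iodo axial): E = 2.19 kcal/mol; chair II (methyl equatorial, iodo equatorial): E = 0.00 kcal/mol.
ΔG = 2.19 kcal/mol between the two chairs.
K = exp(ΔG/RT) with R = 1.987×10⁻³ kcal mol⁻¹ K⁻¹ and T = 307 K gives K ≈ 36.2.
Fraction in the lower-energy chair = K/(K+1) = 97.3%.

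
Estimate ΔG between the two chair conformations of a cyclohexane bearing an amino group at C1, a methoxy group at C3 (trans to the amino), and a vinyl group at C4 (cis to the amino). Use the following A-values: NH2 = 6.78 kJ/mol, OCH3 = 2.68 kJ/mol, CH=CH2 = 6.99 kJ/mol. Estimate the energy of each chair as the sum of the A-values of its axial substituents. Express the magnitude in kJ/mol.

Chair I (amino axial, methoxy equatorial, vinyl equatorial): E = 6.78 kJ/mol.
Chair II (amino equatorial, methoxy axial, vinyl axial): E = 9.67 kJ/mol.
ΔE = 9.67 − 6.78 = 2.89 kJ/mol; chair I is more stable.

2.89 kJ/mol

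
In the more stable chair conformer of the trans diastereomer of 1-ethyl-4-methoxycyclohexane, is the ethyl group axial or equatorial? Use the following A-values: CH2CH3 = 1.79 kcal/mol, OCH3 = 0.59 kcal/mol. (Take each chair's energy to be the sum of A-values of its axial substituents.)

C1 and C4 have opposite parity, so for the trans isomer the two substituents are e,e in one chair and a,a in the other.
Chair I (ethyl axial, methoxy axial): E = 2.38 kcal/mol.
Chair II (ethyl equatorial, methoxy equatorial): E = 0.00 kcal/mol.
Chair II is the more stable (lower-energy) conformer, and in that chair the ethyl group is equatorial.

equatorial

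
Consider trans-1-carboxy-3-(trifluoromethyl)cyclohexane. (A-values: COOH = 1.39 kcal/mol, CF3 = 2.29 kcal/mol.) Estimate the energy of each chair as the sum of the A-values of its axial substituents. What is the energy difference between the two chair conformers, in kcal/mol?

0.90 kcal/mol

C1 and C3 have the same parity, so for the trans isomer the two substituents are one axial and one equatorial in each chair.
Chair I (carboxyl axial, trifluoromethyl equatorial): E = 1.39 kcal/mol.
Chair II (carboxyl equatorial, trifluoromethyl axial): E = 2.29 kcal/mol.
ΔE = 2.29 − 1.39 = 0.90 kcal/mol; chair I is more stable.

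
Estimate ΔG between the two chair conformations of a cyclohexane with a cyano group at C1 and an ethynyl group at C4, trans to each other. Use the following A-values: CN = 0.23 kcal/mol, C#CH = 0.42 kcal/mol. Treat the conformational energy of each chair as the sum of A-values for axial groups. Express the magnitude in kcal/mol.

C1 and C4 have opposite parity, so for the trans isomer the two substituents are e,e in one chair and a,a in the other.
Chair I (cyano axial, ethynyl axial): E = 0.65 kcal/mol.
Chair II (cyano equatorial, ethynyl equatorial): E = 0.00 kcal/mol.
ΔE = 0.65 − 0.00 = 0.65 kcal/mol; chair II is more stable.

0.65 kcal/mol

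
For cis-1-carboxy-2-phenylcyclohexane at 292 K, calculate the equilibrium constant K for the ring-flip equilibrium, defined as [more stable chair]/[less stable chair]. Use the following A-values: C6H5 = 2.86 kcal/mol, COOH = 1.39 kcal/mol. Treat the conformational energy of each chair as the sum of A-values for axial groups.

K ≈ 12.6

C1 and C2 have opposite parity, so for the cis isomer the two substituents are one axial and one equatorial in each chair.
Chair I (phenyl axial, carboxyl equatorial): E = 2.86 kcal/mol; chair II (phenyl equatorial, carboxyl axial): E = 1.39 kcal/mol.
ΔG = 1.47 kcal/mol between the two chairs.
K = exp(ΔG/RT) with R = 1.987×10⁻³ kcal mol⁻¹ K⁻¹ and T = 292 K gives K ≈ 12.6.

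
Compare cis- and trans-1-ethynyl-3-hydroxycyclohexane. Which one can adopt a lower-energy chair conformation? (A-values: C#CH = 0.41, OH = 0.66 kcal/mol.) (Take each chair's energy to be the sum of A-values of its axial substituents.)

At 1,3 positions (parity same): cis → (e,e or a,a); trans → (a,e or e,a).
Best chair for cis: E = 0.00 kcal/mol; best chair for trans: E = 0.41 kcal/mol.
The cis isomer is lower by 0.41 kcal/mol.

cis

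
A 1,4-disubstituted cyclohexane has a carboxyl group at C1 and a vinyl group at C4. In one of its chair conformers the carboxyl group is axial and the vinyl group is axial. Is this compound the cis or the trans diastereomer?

C1 and C4 have opposite parity, so their axial bonds point in opposite directions.
With opposite-parity carbons, two substituents on the same face are one axial and one equatorial; opposite faces give both axial or both equatorial.
Here the groups are axial/axial → opposite face → trans.

trans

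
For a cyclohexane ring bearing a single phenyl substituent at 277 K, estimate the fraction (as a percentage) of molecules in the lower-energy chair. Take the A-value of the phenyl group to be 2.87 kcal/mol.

One chair has the phenyl group axial (E = 2.87 kcal/mol) and the other has it equatorial (E = 0).
ΔG = 2.87 kcal/mol between the two chairs.
K = exp(ΔG/RT) with R = 1.987×10⁻³ kcal mol⁻¹ K⁻¹ and T = 277 K gives K ≈ 184.
Fraction in the lower-energy chair = K/(K+1) = 99.5%.

99.5%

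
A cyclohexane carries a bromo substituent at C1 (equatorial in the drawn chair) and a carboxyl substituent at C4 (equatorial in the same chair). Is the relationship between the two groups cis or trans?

trans

C1 and C4 have opposite parity, so their axial bonds point in opposite directions.
With opposite-parity carbons, two substituents on the same face are one axial and one equatorial; opposite faces give both axial or both equatorial.
Here the groups are equatorial/equatorial → opposite face → trans.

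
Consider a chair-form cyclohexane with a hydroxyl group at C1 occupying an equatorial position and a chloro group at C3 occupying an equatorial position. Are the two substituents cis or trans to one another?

cis

C1 and C3 have the same parity, so their axial bonds point in the same direction.
With same-parity carbons, two substituents on the same face are both axial or both equatorial; opposite faces give one of each.
Here the groups are equatorial/equatorial → same face → cis.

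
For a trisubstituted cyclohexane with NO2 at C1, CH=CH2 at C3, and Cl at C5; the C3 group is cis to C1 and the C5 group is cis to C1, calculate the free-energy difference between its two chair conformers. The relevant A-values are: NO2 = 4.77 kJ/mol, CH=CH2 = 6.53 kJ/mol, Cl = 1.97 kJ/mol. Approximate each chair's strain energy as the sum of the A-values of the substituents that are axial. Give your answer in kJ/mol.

Chair I (nitro axial, vinyl axial, chloro axial): E = 13.27 kJ/mol.
Chair II (nitro equatorial, vinyl equatorial, chloro equatorial): E = 0.00 kJ/mol.
ΔE = 13.27 − 0.00 = 13.27 kJ/mol; chair II is more stable.

13.27 kJ/mol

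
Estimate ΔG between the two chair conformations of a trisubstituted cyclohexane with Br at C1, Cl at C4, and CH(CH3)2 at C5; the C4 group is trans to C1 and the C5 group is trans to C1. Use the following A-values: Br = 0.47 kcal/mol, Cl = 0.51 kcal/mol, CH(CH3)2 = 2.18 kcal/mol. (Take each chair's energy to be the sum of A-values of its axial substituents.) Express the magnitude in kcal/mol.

Chair I (bromo axial, chloro axial, isopropyl equatorial): E = 0.98 kcal/mol.
Chair II (bromo equatorial, chloro equatorial, isopropyl axial): E = 2.18 kcal/mol.
ΔE = 2.18 − 0.98 = 1.20 kcal/mol; chair I is more stable.

1.20 kcal/mol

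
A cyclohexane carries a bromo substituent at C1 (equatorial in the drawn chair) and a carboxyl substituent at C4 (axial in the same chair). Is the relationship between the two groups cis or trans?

C1 and C4 have opposite parity, so their axial bonds point in opposite directions.
With opposite-parity carbons, two substituents on the same face are one axial and one equatorial; opposite faces give both axial or both equatorial.
Here the groups are equatorial/axial → same face → cis.

cis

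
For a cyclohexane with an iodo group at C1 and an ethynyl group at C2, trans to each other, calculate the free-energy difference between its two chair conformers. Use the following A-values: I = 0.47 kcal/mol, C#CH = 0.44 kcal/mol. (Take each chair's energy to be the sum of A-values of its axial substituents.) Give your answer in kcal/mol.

C1 and C2 have opposite parity, so for the trans isomer the two substituents are e,e in one chair and a,a in the other.
Chair I (iodo axial, ethynyl axial): E = 0.91 kcal/mol.
Chair II (iodo equatorial, ethynyl equatorial): E = 0.00 kcal/mol.
ΔE = 0.91 − 0.00 = 0.91 kcal/mol; chair II is more stable.

0.91 kcal/mol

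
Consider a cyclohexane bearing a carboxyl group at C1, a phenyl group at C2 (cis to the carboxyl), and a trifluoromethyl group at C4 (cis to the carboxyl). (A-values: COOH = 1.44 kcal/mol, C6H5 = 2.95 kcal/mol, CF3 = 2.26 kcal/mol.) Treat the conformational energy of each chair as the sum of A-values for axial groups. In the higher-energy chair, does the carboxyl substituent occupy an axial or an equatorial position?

Chair I (carboxyl axial, phenyl equatorial, trifluoromethyl equatorial): E = 1.44 kcal/mol.
Chair II (carboxyl equatorial, phenyl axial, trifluoromethyl axial): E = 5.21 kcal/mol.
Chair II is the less stable (higher-energy) conformer, and in that chair the carboxyl group is equatorial.

equatorial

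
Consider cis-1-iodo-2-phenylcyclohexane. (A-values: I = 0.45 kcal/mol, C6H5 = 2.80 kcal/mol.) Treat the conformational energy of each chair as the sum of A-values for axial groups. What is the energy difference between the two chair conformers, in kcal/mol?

2.35 kcal/mol

C1 and C2 have opposite parity, so for the cis isomer the two substituents are one axial and one equatorial in each chair.
Chair I (iodo axial, phenyl equatorial): E = 0.45 kcal/mol.
Chair II (iodo equatorial, phenyl axial): E = 2.80 kcal/mol.
ΔE = 2.80 − 0.45 = 2.35 kcal/mol; chair I is more stable.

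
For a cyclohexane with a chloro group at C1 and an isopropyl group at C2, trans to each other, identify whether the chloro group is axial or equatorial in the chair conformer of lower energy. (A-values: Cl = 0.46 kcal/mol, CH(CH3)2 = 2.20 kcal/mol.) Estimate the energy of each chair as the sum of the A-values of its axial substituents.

equatorial

C1 and C2 have opposite parity, so for the trans isomer the two substituents are e,e in one chair and a,a in the other.
Chair I (chloro axial, isopropyl axial): E = 2.66 kcal/mol.
Chair II (chloro equatorial, isopropyl equatorial): E = 0.00 kcal/mol.
Chair II is the more stable (lower-energy) conformer, and in that chair the chloro group is equatorial.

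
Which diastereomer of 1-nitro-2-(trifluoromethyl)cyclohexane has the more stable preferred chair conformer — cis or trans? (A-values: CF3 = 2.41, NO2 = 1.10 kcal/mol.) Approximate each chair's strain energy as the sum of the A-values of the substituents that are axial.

trans

At 1,2 positions (parity opposite): cis → (a,e or e,a); trans → (e,e or a,a).
Best chair for cis: E = 1.10 kcal/mol; best chair for trans: E = 0.00 kcal/mol.
The trans isomer is lower by 1.10 kcal/mol.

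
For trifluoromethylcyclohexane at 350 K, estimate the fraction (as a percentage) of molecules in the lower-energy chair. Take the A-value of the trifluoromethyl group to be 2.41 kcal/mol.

97.0%

One chair has the trifluoromethyl group axial (E = 2.41 kcal/mol) and the other has it equatorial (E = 0).
ΔG = 2.41 kcal/mol between the two chairs.
K = exp(ΔG/RT) with R = 1.987×10⁻³ kcal mol⁻¹ K⁻¹ and T = 350 K gives K ≈ 32.
Fraction in the lower-energy chair = K/(K+1) = 97.0%.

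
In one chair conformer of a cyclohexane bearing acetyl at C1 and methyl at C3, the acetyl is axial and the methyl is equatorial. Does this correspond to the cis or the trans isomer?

trans

C1 and C3 have the same parity, so their axial bonds point in the same direction.
With same-parity carbons, two substituents on the same face are both axial or both equatorial; opposite faces give one of each.
Here the groups are axial/equatorial → opposite face → trans.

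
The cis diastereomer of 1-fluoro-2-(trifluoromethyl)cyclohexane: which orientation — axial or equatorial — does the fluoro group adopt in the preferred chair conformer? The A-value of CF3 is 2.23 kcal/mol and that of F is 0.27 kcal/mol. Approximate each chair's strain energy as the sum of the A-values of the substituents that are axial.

axial

C1 and C2 have opposite parity, so for the cis isomer the two substituents are one axial and one equatorial in each chair.
Chair I (trifluoromethyl axial, fluoro equatorial): E = 2.23 kcal/mol.
Chair II (trifluoromethyl equatorial, fluoro axial): E = 0.27 kcal/mol.
Chair II is the more stable (lower-energy) conformer, and in that chair the fluoro group is axial.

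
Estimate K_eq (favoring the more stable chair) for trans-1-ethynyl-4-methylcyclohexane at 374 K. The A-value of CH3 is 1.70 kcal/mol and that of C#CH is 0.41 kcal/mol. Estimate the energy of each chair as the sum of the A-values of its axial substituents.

K ≈ 17.1

C1 and C4 have opposite parity, so for the trans isomer the two substituents are e,e in one chair and a,a in the other.
Chair I (methyl axial, ethynyl axial): E = 2.11 kcal/mol; chair II (methyl equatorial, ethynyl equatorial): E = 0.00 kcal/mol.
ΔG = 2.11 kcal/mol between the two chairs.
K = exp(ΔG/RT) with R = 1.987×10⁻³ kcal mol⁻¹ K⁻¹ and T = 374 K gives K ≈ 17.1.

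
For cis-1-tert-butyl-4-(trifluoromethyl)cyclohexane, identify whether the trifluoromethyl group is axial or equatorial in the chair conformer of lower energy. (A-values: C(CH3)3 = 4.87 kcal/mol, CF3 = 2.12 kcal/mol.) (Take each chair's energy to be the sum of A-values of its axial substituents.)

C1 and C4 have opposite parity, so for the cis isomer the two substituents are one axial and one equatorial in each chair.
Chair I (tert-butyl axial, trifluoromethyl equatorial): E = 4.87 kcal/mol.
Chair II (tert-butyl equatorial, trifluoromethyl axial): E = 2.12 kcal/mol.
Chair II is the more stable (lower-energy) conformer, and in that chair the trifluoromethyl group is axial.

axial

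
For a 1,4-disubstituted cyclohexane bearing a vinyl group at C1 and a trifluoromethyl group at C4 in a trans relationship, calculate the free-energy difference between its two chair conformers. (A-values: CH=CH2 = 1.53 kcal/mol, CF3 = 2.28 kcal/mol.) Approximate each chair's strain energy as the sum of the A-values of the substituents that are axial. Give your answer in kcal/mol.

C1 and C4 have opposite parity, so for the trans isomer the two substituents are e,e in one chair and a,a in the other.
Chair I (vinyl axial, trifluoromethyl axial): E = 3.81 kcal/mol.
Chair II (vinyl equatorial, trifluoromethyl equatorial): E = 0.00 kcal/mol.
ΔE = 3.81 − 0.00 = 3.81 kcal/mol; chair II is more stable.

3.81 kcal/mol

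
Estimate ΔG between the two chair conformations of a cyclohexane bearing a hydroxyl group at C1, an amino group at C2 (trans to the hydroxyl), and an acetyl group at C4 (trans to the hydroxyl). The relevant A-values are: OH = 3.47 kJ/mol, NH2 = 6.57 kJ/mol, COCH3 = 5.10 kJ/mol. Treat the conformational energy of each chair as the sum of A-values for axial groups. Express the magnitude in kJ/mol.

Chair I (hydroxyl axial, amino axial, acetyl axial): E = 15.14 kJ/mol.
Chair II (hydroxyl equatorial, amino equatorial, acetyl equatorial): E = 0.00 kJ/mol.
ΔE = 15.14 − 0.00 = 15.14 kJ/mol; chair II is more stable.

15.14 kJ/mol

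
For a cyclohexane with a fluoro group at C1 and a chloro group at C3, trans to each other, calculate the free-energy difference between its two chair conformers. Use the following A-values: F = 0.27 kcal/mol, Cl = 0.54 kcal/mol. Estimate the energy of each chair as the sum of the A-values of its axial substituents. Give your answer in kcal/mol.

0.27 kcal/mol

C1 and C3 have the same parity, so for the trans isomer the two substituents are one axial and one equatorial in each chair.
Chair I (fluoro axial, chloro equatorial): E = 0.27 kcal/mol.
Chair II (fluoro equatorial, chloro axial): E = 0.54 kcal/mol.
ΔE = 0.54 − 0.27 = 0.27 kcal/mol; chair I is more stable.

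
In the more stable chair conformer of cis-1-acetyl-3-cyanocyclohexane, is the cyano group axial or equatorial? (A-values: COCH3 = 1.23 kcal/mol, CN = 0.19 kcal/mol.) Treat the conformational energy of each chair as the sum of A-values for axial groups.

C1 and C3 have the same parity, so for the cis isomer the two substituents are e,e in one chair and a,a in the other.
Chair I (acetyl axial, cyano axial): E = 1.42 kcal/mol.
Chair II (acetyl equatorial, cyano equatorial): E = 0.00 kcal/mol.
Chair II is the more stable (lower-energy) conformer, and in that chair the cyano group is equatorial.

equatorial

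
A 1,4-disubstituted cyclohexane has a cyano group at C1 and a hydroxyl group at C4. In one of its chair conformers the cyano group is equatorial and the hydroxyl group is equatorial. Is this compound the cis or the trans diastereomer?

trans

C1 and C4 have opposite parity, so their axial bonds point in opposite directions.
With opposite-parity carbons, two substituents on the same face are one axial and one equatorial; opposite faces give both axial or both equatorial.
Here the groups are equatorial/equatorial → opposite face → trans.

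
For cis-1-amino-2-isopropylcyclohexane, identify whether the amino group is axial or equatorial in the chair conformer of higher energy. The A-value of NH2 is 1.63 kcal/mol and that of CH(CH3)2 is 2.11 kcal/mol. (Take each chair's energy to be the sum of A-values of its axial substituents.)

C1 and C2 have opposite parity, so for the cis isomer the two substituents are one axial and one equatorial in each chair.
Chair I (amino axial, isopropyl equatorial): E = 1.63 kcal/mol.
Chair II (amino equatorial, isopropyl axial): E = 2.11 kcal/mol.
Chair II is the less stable (higher-energy) conformer, and in that chair the amino group is equatorial.

equatorial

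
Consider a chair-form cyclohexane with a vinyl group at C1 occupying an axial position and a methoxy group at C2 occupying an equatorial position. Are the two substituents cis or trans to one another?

cis

C1 and C2 have opposite parity, so their axial bonds point in opposite directions.
With opposite-parity carbons, two substituents on the same face are one axial and one equatorial; opposite faces give both axial or both equatorial.
Here the groups are axial/equatorial → same face → cis.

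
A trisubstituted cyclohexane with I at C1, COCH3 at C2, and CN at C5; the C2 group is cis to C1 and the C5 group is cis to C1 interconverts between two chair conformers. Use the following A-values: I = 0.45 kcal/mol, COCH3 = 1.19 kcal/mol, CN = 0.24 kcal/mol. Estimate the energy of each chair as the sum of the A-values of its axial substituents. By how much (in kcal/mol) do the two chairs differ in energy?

0.50 kcal/mol

Chair I (iodo axial, acetyl equatorial, cyano axial): E = 0.69 kcal/mol.
Chair II (iodo equatorial, acetyl axial, cyano equatorial): E = 1.19 kcal/mol.
ΔE = 1.19 − 0.69 = 0.50 kcal/mol; chair I is more stable.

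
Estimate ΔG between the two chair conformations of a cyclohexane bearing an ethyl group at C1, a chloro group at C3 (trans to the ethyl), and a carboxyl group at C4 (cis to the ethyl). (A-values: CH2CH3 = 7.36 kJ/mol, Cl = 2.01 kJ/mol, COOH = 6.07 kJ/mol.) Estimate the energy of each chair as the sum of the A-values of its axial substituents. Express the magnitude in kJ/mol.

0.72 kJ/mol

Chair I (ethyl axial, chloro equatorial, carboxyl equatorial): E = 7.36 kJ/mol.
Chair II (ethyl equatorial, chloro axial, carboxyl axial): E = 8.08 kJ/mol.
ΔE = 8.08 − 7.36 = 0.72 kJ/mol; chair I is more stable.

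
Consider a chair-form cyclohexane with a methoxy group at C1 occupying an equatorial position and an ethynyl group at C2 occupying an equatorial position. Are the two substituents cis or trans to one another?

C1 and C2 have opposite parity, so their axial bonds point in opposite directions.
With opposite-parity carbons, two substituents on the same face are one axial and one equatorial; opposite faces give both axial or both equatorial.
Here the groups are equatorial/equatorial → opposite face → trans.

trans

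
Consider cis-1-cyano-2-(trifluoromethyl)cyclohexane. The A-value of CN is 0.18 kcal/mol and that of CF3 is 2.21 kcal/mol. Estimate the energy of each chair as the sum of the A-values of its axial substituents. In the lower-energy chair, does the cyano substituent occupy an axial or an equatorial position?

axial

C1 and C2 have opposite parity, so for the cis isomer the two substituents are one axial and one equatorial in each chair.
Chair I (cyano axial, trifluoromethyl equatorial): E = 0.18 kcal/mol.
Chair II (cyano equatorial, trifluoromethyl axial): E = 2.21 kcal/mol.
Chair I is the more stable (lower-energy) conformer, and in that chair the cyano group is axial.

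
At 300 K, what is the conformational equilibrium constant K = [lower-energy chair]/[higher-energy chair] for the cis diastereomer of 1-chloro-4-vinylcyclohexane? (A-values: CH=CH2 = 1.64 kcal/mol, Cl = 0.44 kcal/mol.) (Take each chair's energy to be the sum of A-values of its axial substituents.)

K ≈ 7.49

C1 and C4 have opposite parity, so for the cis isomer the two substituents are one axial and one equatorial in each chair.
Chair I (vinyl axial, chloro equatorial): E = 1.64 kcal/mol; chair II (vinyl equatorial, chloro axial): E = 0.44 kcal/mol.
ΔG = 1.20 kcal/mol between the two chairs.
K = exp(ΔG/RT) with R = 1.987×10⁻³ kcal mol⁻¹ K⁻¹ and T = 300 K gives K ≈ 7.49.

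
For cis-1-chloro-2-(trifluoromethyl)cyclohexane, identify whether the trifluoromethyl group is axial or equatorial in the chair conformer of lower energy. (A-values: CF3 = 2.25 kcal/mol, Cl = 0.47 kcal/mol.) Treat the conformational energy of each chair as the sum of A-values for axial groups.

C1 and C2 have opposite parity, so for the cis isomer the two substituents are one axial and one equatorial in each chair.
Chair I (trifluoromethyl axial, chloro equatorial): E = 2.25 kcal/mol.
Chair II (trifluoromethyl equatorial, chloro axial): E = 0.47 kcal/mol.
Chair II is the more stable (lower-energy) conformer, and in that chair the trifluoromethyl group is equatorial.

equatorial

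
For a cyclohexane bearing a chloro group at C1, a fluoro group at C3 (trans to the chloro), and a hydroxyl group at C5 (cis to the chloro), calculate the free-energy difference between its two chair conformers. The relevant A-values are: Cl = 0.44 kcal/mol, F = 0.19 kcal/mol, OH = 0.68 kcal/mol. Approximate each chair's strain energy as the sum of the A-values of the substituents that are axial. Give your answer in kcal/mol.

0.93 kcal/mol

Chair I (chloro axial, fluoro equatorial, hydroxyl axial): E = 1.12 kcal/mol.
Chair II (chloro equatorial, fluoro axial, hydroxyl equatorial): E = 0.19 kcal/mol.
ΔE = 1.12 − 0.19 = 0.93 kcal/mol; chair II is more stable.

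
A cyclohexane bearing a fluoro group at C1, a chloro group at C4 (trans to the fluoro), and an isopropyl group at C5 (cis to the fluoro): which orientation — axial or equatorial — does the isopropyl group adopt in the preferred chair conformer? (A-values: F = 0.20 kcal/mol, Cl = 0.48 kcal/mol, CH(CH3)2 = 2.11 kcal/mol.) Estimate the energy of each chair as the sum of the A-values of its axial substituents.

equatorial

Chair I (fluoro axial, chloro axial, isopropyl axial): E = 2.79 kcal/mol.
Chair II (fluoro equatorial, chloro equatorial, isopropyl equatorial): E = 0.00 kcal/mol.
Chair II is the more stable (lower-energy) conformer, and in that chair the isopropyl group is equatorial.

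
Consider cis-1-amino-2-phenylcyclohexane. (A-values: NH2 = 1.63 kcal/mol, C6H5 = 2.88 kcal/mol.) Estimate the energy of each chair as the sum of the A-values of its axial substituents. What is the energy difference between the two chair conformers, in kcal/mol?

C1 and C2 have opposite parity, so for the cis isomer the two substituents are one axial and one equatorial in each chair.
Chair I (amino axial, phenyl equatorial): E = 1.63 kcal/mol.
Chair II (amino equatorial, phenyl axial): E = 2.88 kcal/mol.
ΔE = 2.88 − 1.63 = 1.25 kcal/mol; chair I is more stable.

1.25 kcal/mol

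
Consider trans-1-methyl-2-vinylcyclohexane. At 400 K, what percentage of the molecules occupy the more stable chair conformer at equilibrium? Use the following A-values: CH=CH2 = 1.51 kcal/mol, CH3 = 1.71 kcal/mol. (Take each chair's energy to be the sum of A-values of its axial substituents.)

98.3%

C1 and C2 have opposite parity, so for the trans isomer the two substituents are e,e in one chair and a,a in the other.
Chair I (vinyl axial, methyl axial): E = 3.22 kcal/mol; chair II (vinyl equatorial, methyl equatorial): E = 0.00 kcal/mol.
ΔG = 3.22 kcal/mol between the two chairs.
K = exp(ΔG/RT) with R = 1.987×10⁻³ kcal mol⁻¹ K⁻¹ and T = 400 K gives K ≈ 57.5.
Fraction in the lower-energy chair = K/(K+1) = 98.3%.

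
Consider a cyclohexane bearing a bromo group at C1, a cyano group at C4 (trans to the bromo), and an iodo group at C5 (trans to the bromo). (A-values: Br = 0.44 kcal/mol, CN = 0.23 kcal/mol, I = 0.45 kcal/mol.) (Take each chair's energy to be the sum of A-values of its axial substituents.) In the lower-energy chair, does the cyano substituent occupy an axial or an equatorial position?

Chair I (bromo axial, cyano axial, iodo equatorial): E = 0.67 kcal/mol.
Chair II (bromo equatorial, cyano equatorial, iodo axial): E = 0.45 kcal/mol.
Chair II is the more stable (lower-energy) conformer, and in that chair the cyano group is equatorial.

equatorial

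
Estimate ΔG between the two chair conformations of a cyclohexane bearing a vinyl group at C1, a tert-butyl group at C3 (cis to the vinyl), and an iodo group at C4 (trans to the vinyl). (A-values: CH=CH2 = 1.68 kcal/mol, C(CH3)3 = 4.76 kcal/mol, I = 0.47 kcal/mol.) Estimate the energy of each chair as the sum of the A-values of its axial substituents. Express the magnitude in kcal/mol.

Chair I (vinyl axial, tert-butyl axial, iodo axial): E = 6.91 kcal/mol.
Chair II (vinyl equatorial, tert-butyl equatorial, iodo equatorial): E = 0.00 kcal/mol.
ΔE = 6.91 − 0.00 = 6.91 kcal/mol; chair II is more stable.

6.91 kcal/mol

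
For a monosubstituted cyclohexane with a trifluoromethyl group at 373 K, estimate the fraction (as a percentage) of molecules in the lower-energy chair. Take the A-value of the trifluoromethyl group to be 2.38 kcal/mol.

96.1%

One chair has the trifluoromethyl group axial (E = 2.38 kcal/mol) and the other has it equatorial (E = 0).
ΔG = 2.38 kcal/mol between the two chairs.
K = exp(ΔG/RT) with R = 1.987×10⁻³ kcal mol⁻¹ K⁻¹ and T = 373 K gives K ≈ 24.8.
Fraction in the lower-energy chair = K/(K+1) = 96.1%.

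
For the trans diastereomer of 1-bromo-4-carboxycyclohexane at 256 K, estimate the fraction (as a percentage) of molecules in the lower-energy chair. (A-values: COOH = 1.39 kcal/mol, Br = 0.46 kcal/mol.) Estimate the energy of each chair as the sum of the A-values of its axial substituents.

97.4%

C1 and C4 have opposite parity, so for the trans isomer the two substituents are e,e in one chair and a,a in the other.
Chair I (carboxyl axial, bromo axial): E = 1.85 kcal/mol; chair II (carboxyl equatorial, bromo equatorial): E = 0.00 kcal/mol.
ΔG = 1.85 kcal/mol between the two chairs.
K = exp(ΔG/RT) with R = 1.987×10⁻³ kcal mol⁻¹ K⁻¹ and T = 256 K gives K ≈ 38.
Fraction in the lower-energy chair = K/(K+1) = 97.4%.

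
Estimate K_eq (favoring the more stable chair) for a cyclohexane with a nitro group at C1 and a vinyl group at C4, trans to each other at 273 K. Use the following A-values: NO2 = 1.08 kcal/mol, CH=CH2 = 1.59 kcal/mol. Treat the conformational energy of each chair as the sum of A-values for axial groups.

C1 and C4 have opposite parity, so for the trans isomer the two substituents are e,e in one chair and a,a in the other.
Chair I (nitro axial, vinyl axial): E = 2.67 kcal/mol; chair II (nitro equatorial, vinyl equatorial): E = 0.00 kcal/mol.
ΔG = 2.67 kcal/mol between the two chairs.
K = exp(ΔG/RT) with R = 1.987×10⁻³ kcal mol⁻¹ K⁻¹ and T = 273 K gives K ≈ 137.

K ≈ 137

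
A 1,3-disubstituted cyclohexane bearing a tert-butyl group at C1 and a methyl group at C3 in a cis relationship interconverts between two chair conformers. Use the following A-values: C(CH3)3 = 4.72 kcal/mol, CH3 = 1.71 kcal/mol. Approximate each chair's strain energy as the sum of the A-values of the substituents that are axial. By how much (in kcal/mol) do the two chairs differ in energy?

6.43 kcal/mol

C1 and C3 have the same parity, so for the cis isomer the two substituents are e,e in one chair and a,a in the other.
Chair I (tert-butyl axial, methyl axial): E = 6.43 kcal/mol.
Chair II (tert-butyl equatorial, methyl equatorial): E = 0.00 kcal/mol.
ΔE = 6.43 − 0.00 = 6.43 kcal/mol; chair II is more stable.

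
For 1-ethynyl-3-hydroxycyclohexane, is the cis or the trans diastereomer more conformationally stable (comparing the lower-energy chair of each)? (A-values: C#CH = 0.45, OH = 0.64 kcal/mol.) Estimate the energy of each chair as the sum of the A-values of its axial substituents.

cis

At 1,3 positions (parity same): cis → (e,e or a,a); trans → (a,e or e,a).
Best chair for cis: E = 0.00 kcal/mol; best chair for trans: E = 0.45 kcal/mol.
The cis isomer is lower by 0.45 kcal/mol.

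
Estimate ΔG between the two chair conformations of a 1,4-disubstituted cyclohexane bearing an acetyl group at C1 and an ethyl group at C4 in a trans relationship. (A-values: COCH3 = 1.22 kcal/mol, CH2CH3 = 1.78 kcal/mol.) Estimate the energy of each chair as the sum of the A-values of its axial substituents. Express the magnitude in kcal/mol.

C1 and C4 have opposite parity, so for the trans isomer the two substituents are e,e in one chair and a,a in the other.
Chair I (acetyl axial, ethyl axial): E = 3.00 kcal/mol.
Chair II (acetyl equatorial, ethyl equatorial): E = 0.00 kcal/mol.
ΔE = 3.00 − 0.00 = 3.00 kcal/mol; chair II is more stable.

3.00 kcal/mol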